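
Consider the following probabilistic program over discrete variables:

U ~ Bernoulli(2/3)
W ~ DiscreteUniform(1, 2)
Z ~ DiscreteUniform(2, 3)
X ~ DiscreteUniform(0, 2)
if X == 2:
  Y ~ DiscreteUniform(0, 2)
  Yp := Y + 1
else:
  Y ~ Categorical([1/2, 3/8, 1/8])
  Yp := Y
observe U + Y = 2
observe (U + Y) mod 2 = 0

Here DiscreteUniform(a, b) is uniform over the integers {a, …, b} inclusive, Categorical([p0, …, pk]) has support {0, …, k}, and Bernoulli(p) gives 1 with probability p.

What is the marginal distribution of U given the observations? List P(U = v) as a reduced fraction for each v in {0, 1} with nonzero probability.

Enumerate traces; 24 have nonzero weight after conditioning:
  (U=0, W=1, Z=2, X=0, Y=2) weight 1/288
  (U=0, W=1, Z=2, X=1, Y=2) weight 1/288
  (U=0, W=1, Z=2, X=2, Y=2) weight 1/108
  (U=0, W=1, Z=3, X=0, Y=2) weight 1/288
  (U=0, W=1, Z=3, X=1, Y=2) weight 1/288
  (U=0, W=1, Z=3, X=2, Y=2) weight 1/108
  (U=0, W=2, Z=2, X=0, Y=2) weight 1/288
  (U=0, W=2, Z=2, X=1, Y=2) weight 1/288
  (U=1, W=1, Z=2, X=0, Y=1) weight 1/48
  … 15 more
Group by U:
  weight(U=0) = 7/108
  weight(U=1) = 13/54
Total weight = 7/108 + 13/54 = 11/36
P(U=0 | obs) = 7/108 / 11/36 = 7/33
P(U=1 | obs) = 13/54 / 11/36 = 26/33

P(U=0) = 7/33, P(U=1) = 26/33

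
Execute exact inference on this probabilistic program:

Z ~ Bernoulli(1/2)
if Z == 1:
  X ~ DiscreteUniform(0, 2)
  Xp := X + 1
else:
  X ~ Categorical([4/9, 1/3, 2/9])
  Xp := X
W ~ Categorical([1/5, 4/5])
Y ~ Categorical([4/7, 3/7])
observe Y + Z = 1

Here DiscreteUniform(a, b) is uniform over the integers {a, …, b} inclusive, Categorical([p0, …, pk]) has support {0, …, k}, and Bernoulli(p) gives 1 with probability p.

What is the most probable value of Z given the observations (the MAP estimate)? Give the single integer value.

Enumerate traces; 12 have nonzero weight after conditioning:
  (Z=0, X=0, W=0, Y=1) weight 2/105
  (Z=0, X=0, W=1, Y=1) weight 8/105
  (Z=0, X=1, W=0, Y=1) weight 1/70
  (Z=0, X=1, W=1, Y=1) weight 2/35
  (Z=0, X=2, W=0, Y=1) weight 1/105
  (Z=0, X=2, W=1, Y=1) weight 4/105
  (Z=1, X=0, W=0, Y=0) weight 2/105
  (Z=1, X=0, W=1, Y=0) weight 8/105
  … 4 more
Group by Z:
  weight(Z=0) = 3/14
  weight(Z=1) = 2/7
Total weight = 3/14 + 2/7 = 1/2
P(Z=0 | obs) = 3/14 / 1/2 = 3/7
P(Z=1 | obs) = 2/7 / 1/2 = 4/7
argmax = 1

argmax_v P(Z = v | obs) = 1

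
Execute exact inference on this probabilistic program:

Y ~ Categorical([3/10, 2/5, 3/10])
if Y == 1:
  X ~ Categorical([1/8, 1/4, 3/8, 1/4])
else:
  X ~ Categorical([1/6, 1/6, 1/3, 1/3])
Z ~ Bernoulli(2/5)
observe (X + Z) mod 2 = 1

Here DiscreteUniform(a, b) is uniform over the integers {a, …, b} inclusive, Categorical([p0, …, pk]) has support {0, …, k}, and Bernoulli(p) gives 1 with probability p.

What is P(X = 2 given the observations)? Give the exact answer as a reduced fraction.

P(X = 2 | obs) = 7/25

Enumerate traces; 12 have nonzero weight after conditioning:
  (Y=0, X=0, Z=1) weight 1/50
  (Y=0, X=1, Z=0) weight 3/100
  (Y=0, X=2, Z=1) weight 1/25
  (Y=0, X=3, Z=0) weight 3/50
  (Y=1, X=0, Z=1) weight 1/50
  (Y=1, X=1, Z=0) weight 3/50
  (Y=1, X=2, Z=1) weight 3/50
  (Y=1, X=3, Z=0) weight 3/50
  … 4 more
Group by X:
  weight(X=0) = 3/50
  weight(X=1) = 3/25
  weight(X=2) = 7/50
  weight(X=3) = 9/50
Total weight = 3/50 + 3/25 + 7/50 + 9/50 = 1/2
P(X=0 | obs) = 3/50 / 1/2 = 3/25
P(X=1 | obs) = 3/25 / 1/2 = 6/25
P(X=2 | obs) = 7/50 / 1/2 = 7/25
P(X=3 | obs) = 9/50 / 1/2 = 9/25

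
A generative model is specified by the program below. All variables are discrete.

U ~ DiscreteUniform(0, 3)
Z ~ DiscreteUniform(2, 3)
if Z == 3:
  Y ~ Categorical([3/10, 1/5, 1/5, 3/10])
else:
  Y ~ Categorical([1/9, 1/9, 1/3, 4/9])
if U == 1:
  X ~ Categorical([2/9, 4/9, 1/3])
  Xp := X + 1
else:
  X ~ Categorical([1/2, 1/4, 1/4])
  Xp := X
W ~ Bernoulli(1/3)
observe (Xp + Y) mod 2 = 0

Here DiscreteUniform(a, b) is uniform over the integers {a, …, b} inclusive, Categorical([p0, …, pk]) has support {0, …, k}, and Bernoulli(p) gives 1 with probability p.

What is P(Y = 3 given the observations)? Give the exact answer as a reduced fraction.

P(Y = 3 | obs) = 3149/12710

Enumerate traces; 96 have nonzero weight after conditioning:
  (U=0, Z=2, Y=0, X=0, W=0) weight 1/216
  (U=0, Z=2, Y=0, X=0, W=1) weight 1/432
  (U=0, Z=2, Y=0, X=2, W=0) weight 1/432
  (U=0, Z=2, Y=0, X=2, W=1) weight 1/864
  (U=0, Z=2, Y=1, X=1, W=0) weight 1/432
  (U=0, Z=2, Y=1, X=1, W=1) weight 1/864
  (U=0, Z=2, Y=2, X=0, W=0) weight 1/72
  (U=0, Z=2, Y=2, X=0, W=1) weight 1/144
  (U=0, Z=2, Y=3, X=1, W=0) weight 1/108
  … 87 more
Group by Y:
  weight(Y=0) = 3589/25920
  weight(Y=1) = 329/6480
  weight(Y=2) = 97/540
  weight(Y=3) = 3149/25920
Total weight = 3589/25920 + 329/6480 + 97/540 + 3149/25920 = 1271/2592
P(Y=0 | obs) = 3589/25920 / 1271/2592 = 3589/12710
P(Y=1 | obs) = 329/6480 / 1271/2592 = 658/6355
P(Y=2 | obs) = 97/540 / 1271/2592 = 2328/6355
P(Y=3 | obs) = 3149/25920 / 1271/2592 = 3149/12710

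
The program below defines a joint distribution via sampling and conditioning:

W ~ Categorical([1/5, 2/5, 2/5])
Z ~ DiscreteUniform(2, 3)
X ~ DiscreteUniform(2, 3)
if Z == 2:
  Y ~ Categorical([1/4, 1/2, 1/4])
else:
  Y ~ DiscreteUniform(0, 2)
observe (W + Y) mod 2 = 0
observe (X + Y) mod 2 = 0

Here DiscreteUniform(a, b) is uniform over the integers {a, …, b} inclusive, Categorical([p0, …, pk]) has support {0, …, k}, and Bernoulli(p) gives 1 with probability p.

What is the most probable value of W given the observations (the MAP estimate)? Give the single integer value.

Enumerate traces; 10 have nonzero weight after conditioning:
  (W=0, Z=2, X=2, Y=0) weight 1/80
  (W=0, Z=2, X=2, Y=2) weight 1/80
  (W=0, Z=3, X=2, Y=0) weight 1/60
  (W=0, Z=3, X=2, Y=2) weight 1/60
  (W=1, Z=2, X=3, Y=1) weight 1/20
  (W=1, Z=3, X=3, Y=1) weight 1/30
  (W=2, Z=2, X=2, Y=0) weight 1/40
  (W=2, Z=2, X=2, Y=2) weight 1/40
  … 2 more
Group by W:
  weight(W=0) = 7/120
  weight(W=1) = 1/12
  weight(W=2) = 7/60
Total weight = 7/120 + 1/12 + 7/60 = 31/120
P(W=0 | obs) = 7/120 / 31/120 = 7/31
P(W=1 | obs) = 1/12 / 31/120 = 10/31
P(W=2 | obs) = 7/60 / 31/120 = 14/31
argmax = 2

argmax_v P(W = v | obs) = 2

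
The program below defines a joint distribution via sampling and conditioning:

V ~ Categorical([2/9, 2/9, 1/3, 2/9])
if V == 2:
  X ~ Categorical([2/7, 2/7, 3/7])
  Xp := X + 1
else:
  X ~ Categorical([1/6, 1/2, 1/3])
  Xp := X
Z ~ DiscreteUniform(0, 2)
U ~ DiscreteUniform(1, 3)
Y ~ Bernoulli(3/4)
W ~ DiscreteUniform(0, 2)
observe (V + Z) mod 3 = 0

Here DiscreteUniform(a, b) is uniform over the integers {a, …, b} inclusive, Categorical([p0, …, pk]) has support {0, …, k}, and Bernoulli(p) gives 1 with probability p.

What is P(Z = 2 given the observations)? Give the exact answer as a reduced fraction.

Enumerate traces; 216 have nonzero weight after conditioning:
  (V=0, X=0, Z=0, U=1, Y=0, W=0) weight 1/2916
  (V=0, X=0, Z=0, U=1, Y=0, W=1) weight 1/2916
  (V=0, X=0, Z=0, U=1, Y=0, W=2) weight 1/2916
  (V=0, X=0, Z=0, U=1, Y=1, W=0) weight 1/972
  (V=0, X=0, Z=0, U=1, Y=1, W=1) weight 1/972
  (V=0, X=0, Z=0, U=1, Y=1, W=2) weight 1/972
  (V=0, X=0, Z=0, U=2, Y=0, W=0) weight 1/2916
  (V=0, X=0, Z=0, U=2, Y=0, W=1) weight 1/2916
  (V=1, X=0, Z=2, U=1, Y=0, W=0) weight 1/2916
  (V=2, X=0, Z=1, U=1, Y=0, W=0) weight 1/1134
  … 206 more
Group by Z:
  weight(Z=0) = 4/27
  weight(Z=1) = 1/9
  weight(Z=2) = 2/27
Total weight = 4/27 + 1/9 + 2/27 = 1/3
P(Z=0 | obs) = 4/27 / 1/3 = 4/9
P(Z=1 | obs) = 1/9 / 1/3 = 1/3
P(Z=2 | obs) = 2/27 / 1/3 = 2/9

P(Z = 2 | obs) = 2/9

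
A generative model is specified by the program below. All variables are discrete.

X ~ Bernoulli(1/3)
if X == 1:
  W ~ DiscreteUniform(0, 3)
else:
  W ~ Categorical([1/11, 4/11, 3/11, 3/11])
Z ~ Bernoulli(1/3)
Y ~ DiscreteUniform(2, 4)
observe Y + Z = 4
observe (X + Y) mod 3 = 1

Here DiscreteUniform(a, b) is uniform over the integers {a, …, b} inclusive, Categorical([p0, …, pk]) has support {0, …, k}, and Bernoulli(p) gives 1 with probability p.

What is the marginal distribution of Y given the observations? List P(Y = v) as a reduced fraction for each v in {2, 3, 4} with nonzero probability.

Enumerate traces; 8 have nonzero weight after conditioning:
  (X=0, W=0, Z=0, Y=4) weight 4/297
  (X=0, W=1, Z=0, Y=4) weight 16/297
  (X=0, W=2, Z=0, Y=4) weight 4/99
  (X=0, W=3, Z=0, Y=4) weight 4/99
  (X=1, W=0, Z=1, Y=3) weight 1/108
  (X=1, W=1, Z=1, Y=3) weight 1/108
  (X=1, W=2, Z=1, Y=3) weight 1/108
  (X=1, W=3, Z=1, Y=3) weight 1/108
Group by Y:
  weight(Y=3) = 1/27
  weight(Y=4) = 4/27
Total weight = 1/27 + 4/27 = 5/27
P(Y=3 | obs) = 1/27 / 5/27 = 1/5
P(Y=4 | obs) = 4/27 / 5/27 = 4/5

P(Y=3) = 1/5, P(Y=4) = 4/5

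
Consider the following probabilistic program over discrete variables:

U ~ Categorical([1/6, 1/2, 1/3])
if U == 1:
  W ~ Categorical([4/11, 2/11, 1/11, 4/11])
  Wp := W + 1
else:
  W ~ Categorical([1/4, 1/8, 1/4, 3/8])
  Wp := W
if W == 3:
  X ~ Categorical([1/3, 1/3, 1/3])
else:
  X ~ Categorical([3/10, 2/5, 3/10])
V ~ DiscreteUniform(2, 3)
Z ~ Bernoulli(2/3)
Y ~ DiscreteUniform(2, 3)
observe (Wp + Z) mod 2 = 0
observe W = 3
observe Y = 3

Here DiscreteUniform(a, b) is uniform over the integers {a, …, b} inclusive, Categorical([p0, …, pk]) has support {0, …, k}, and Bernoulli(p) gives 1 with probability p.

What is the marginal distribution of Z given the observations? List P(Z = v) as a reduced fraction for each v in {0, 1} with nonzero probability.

Enumerate traces; 18 have nonzero weight after conditioning:
  (U=0, W=3, X=0, V=2, Z=1, Y=3) weight 1/288
  (U=0, W=3, X=0, V=3, Z=1, Y=3) weight 1/288
  (U=0, W=3, X=1, V=2, Z=1, Y=3) weight 1/288
  (U=0, W=3, X=1, V=3, Z=1, Y=3) weight 1/288
  (U=0, W=3, X=2, V=2, Z=1, Y=3) weight 1/288
  (U=0, W=3, X=2, V=3, Z=1, Y=3) weight 1/288
  (U=1, W=3, X=0, V=2, Z=0, Y=3) weight 1/198
  (U=1, W=3, X=0, V=3, Z=0, Y=3) weight 1/198
  … 10 more
Group by Z:
  weight(Z=0) = 1/33
  weight(Z=1) = 1/16
Total weight = 1/33 + 1/16 = 49/528
P(Z=0 | obs) = 1/33 / 49/528 = 16/49
P(Z=1 | obs) = 1/16 / 49/528 = 33/49

P(Z=0) = 16/49, P(Z=1) = 33/49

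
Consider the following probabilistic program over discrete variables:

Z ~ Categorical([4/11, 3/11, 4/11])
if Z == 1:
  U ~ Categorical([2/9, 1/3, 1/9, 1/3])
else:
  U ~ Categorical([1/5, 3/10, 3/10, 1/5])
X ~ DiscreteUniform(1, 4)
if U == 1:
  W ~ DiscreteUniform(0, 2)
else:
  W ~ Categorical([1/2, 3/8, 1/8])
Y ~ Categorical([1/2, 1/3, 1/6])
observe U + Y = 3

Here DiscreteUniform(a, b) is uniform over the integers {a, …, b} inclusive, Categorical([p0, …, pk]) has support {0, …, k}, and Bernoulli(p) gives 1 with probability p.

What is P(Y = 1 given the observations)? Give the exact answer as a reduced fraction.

Enumerate traces; 108 have nonzero weight after conditioning:
  (Z=0, U=1, X=1, W=0, Y=2) weight 1/660
  (Z=0, U=1, X=1, W=1, Y=2) weight 1/660
  (Z=0, U=1, X=1, W=2, Y=2) weight 1/660
  (Z=0, U=1, X=2, W=0, Y=2) weight 1/660
  (Z=0, U=1, X=2, W=1, Y=2) weight 1/660
  (Z=0, U=1, X=2, W=2, Y=2) weight 1/660
  (Z=0, U=1, X=3, W=0, Y=2) weight 1/660
  (Z=0, U=1, X=3, W=1, Y=2) weight 1/660
  (Z=0, U=2, X=1, W=0, Y=1) weight 1/220
  (Z=0, U=3, X=1, W=0, Y=0) weight 1/220
  … 98 more
Group by Y:
  weight(Y=0) = 13/110
  weight(Y=1) = 41/495
  weight(Y=2) = 17/330
Total weight = 13/110 + 41/495 + 17/330 = 25/99
P(Y=0 | obs) = 13/110 / 25/99 = 117/250
P(Y=1 | obs) = 41/495 / 25/99 = 41/125
P(Y=2 | obs) = 17/330 / 25/99 = 51/250

P(Y = 1 | obs) = 41/125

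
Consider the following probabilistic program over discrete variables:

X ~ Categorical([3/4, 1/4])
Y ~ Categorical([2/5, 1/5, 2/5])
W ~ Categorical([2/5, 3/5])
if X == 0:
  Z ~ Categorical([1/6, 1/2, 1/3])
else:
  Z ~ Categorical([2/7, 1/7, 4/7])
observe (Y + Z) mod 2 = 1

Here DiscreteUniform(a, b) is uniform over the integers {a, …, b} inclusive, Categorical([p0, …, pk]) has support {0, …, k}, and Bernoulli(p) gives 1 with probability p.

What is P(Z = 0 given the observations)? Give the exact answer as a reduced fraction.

P(Z = 0 | obs) = 11/125

Enumerate traces; 16 have nonzero weight after conditioning:
  (X=0, Y=0, W=0, Z=1) weight 3/50
  (X=0, Y=0, W=1, Z=1) weight 9/100
  (X=0, Y=1, W=0, Z=0) weight 1/100
  (X=0, Y=1, W=0, Z=2) weight 1/50
  (X=0, Y=1, W=1, Z=0) weight 3/200
  (X=0, Y=1, W=1, Z=2) weight 3/100
  (X=0, Y=2, W=0, Z=1) weight 3/50
  (X=0, Y=2, W=1, Z=1) weight 9/100
  … 8 more
Group by Z:
  weight(Z=0) = 11/280
  weight(Z=1) = 23/70
  weight(Z=2) = 11/140
Total weight = 11/280 + 23/70 + 11/140 = 25/56
P(Z=0 | obs) = 11/280 / 25/56 = 11/125
P(Z=1 | obs) = 23/70 / 25/56 = 92/125
P(Z=2 | obs) = 11/140 / 25/56 = 22/125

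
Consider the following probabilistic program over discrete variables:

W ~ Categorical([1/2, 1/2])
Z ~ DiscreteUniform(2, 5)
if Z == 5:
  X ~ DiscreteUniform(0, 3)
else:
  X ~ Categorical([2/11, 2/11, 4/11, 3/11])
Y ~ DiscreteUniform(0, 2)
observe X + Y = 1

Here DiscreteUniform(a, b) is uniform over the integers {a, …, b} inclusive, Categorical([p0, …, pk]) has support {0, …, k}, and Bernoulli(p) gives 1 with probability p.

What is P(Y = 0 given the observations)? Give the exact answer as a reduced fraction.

Enumerate traces; 16 have nonzero weight after conditioning:
  (W=0, Z=2, X=0, Y=1) weight 1/132
  (W=0, Z=2, X=1, Y=0) weight 1/132
  (W=0, Z=3, X=0, Y=1) weight 1/132
  (W=0, Z=3, X=1, Y=0) weight 1/132
  (W=0, Z=4, X=0, Y=1) weight 1/132
  (W=0, Z=4, X=1, Y=0) weight 1/132
  (W=0, Z=5, X=0, Y=1) weight 1/96
  (W=0, Z=5, X=1, Y=0) weight 1/96
  … 8 more
Group by Y:
  weight(Y=0) = 35/528
  weight(Y=1) = 35/528
Total weight = 35/528 + 35/528 = 35/264
P(Y=0 | obs) = 35/528 / 35/264 = 1/2
P(Y=1 | obs) = 35/528 / 35/264 = 1/2

P(Y = 0 | obs) = 1/2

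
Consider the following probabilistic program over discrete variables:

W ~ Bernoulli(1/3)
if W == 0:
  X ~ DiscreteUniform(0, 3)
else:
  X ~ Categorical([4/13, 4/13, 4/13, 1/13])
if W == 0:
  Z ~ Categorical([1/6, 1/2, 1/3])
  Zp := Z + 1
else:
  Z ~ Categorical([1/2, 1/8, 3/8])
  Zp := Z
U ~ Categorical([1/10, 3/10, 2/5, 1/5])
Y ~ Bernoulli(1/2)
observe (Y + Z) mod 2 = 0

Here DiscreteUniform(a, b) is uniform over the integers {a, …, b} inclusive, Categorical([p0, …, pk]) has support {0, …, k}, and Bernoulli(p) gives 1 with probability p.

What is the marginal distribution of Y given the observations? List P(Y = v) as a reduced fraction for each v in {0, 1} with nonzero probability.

P(Y=0) = 5/8, P(Y=1) = 3/8

Enumerate traces; 96 have nonzero weight after conditioning:
  (W=0, X=0, Z=0, U=0, Y=0) weight 1/720
  (W=0, X=0, Z=0, U=1, Y=0) weight 1/240
  (W=0, X=0, Z=0, U=2, Y=0) weight 1/180
  (W=0, X=0, Z=0, U=3, Y=0) weight 1/360
  (W=0, X=0, Z=1, U=0, Y=1) weight 1/240
  (W=0, X=0, Z=1, U=1, Y=1) weight 1/80
  (W=0, X=0, Z=1, U=2, Y=1) weight 1/60
  (W=0, X=0, Z=1, U=3, Y=1) weight 1/120
  … 88 more
Group by Y:
  weight(Y=0) = 5/16
  weight(Y=1) = 3/16
Total weight = 5/16 + 3/16 = 1/2
P(Y=0 | obs) = 5/16 / 1/2 = 5/8
P(Y=1 | obs) = 3/16 / 1/2 = 3/8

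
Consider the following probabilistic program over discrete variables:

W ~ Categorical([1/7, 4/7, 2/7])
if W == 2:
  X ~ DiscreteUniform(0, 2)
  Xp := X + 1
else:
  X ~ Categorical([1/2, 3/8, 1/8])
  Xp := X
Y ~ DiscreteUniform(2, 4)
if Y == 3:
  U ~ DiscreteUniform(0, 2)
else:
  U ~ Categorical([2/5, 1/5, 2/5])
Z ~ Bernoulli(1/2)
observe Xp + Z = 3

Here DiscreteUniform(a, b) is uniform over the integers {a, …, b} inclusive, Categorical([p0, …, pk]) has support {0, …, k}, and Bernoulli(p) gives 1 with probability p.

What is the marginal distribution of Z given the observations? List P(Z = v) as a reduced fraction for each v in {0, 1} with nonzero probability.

P(Z=0) = 16/47, P(Z=1) = 31/47

Enumerate traces; 36 have nonzero weight after conditioning:
  (W=0, X=2, Y=2, U=0, Z=1) weight 1/840
  (W=0, X=2, Y=2, U=1, Z=1) weight 1/1680
  (W=0, X=2, Y=2, U=2, Z=1) weight 1/840
  (W=0, X=2, Y=3, U=0, Z=1) weight 1/1008
  (W=0, X=2, Y=3, U=1, Z=1) weight 1/1008
  (W=0, X=2, Y=3, U=2, Z=1) weight 1/1008
  (W=0, X=2, Y=4, U=0, Z=1) weight 1/840
  (W=0, X=2, Y=4, U=1, Z=1) weight 1/1680
  (W=2, X=2, Y=2, U=0, Z=0) weight 2/315
  … 27 more
Group by Z:
  weight(Z=0) = 1/21
  weight(Z=1) = 31/336
Total weight = 1/21 + 31/336 = 47/336
P(Z=0 | obs) = 1/21 / 47/336 = 16/47
P(Z=1 | obs) = 31/336 / 47/336 = 31/47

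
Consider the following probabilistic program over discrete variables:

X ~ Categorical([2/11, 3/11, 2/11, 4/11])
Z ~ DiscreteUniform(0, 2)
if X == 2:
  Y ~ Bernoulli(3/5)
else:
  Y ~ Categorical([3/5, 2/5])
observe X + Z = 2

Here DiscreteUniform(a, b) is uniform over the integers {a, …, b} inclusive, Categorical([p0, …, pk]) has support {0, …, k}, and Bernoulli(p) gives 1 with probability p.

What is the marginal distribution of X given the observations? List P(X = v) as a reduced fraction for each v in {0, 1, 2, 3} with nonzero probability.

Enumerate traces; 6 have nonzero weight after conditioning:
  (X=0, Z=2, Y=0) weight 2/55
  (X=0, Z=2, Y=1) weight 4/165
  (X=1, Z=1, Y=0) weight 3/55
  (X=1, Z=1, Y=1) weight 2/55
  (X=2, Z=0, Y=0) weight 4/165
  (X=2, Z=0, Y=1) weight 2/55
Group by X:
  weight(X=0) = 2/33
  weight(X=1) = 1/11
  weight(X=2) = 2/33
Total weight = 2/33 + 1/11 + 2/33 = 7/33
P(X=0 | obs) = 2/33 / 7/33 = 2/7
P(X=1 | obs) = 1/11 / 7/33 = 3/7
P(X=2 | obs) = 2/33 / 7/33 = 2/7

P(X=0) = 2/7, P(X=1) = 3/7, P(X=2) = 2/7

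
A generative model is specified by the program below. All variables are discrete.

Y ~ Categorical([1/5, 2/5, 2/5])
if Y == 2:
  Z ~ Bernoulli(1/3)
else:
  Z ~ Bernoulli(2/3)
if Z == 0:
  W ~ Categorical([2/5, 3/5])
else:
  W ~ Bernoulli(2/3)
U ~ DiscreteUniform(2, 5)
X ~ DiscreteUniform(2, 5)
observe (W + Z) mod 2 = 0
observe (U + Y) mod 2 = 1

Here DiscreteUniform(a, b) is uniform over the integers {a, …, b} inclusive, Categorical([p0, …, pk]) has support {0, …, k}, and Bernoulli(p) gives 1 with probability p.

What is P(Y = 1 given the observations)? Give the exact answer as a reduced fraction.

Enumerate traces; 48 have nonzero weight after conditioning:
  (Y=0, Z=0, W=0, U=3, X=2) weight 1/600
  (Y=0, Z=0, W=0, U=3, X=3) weight 1/600
  (Y=0, Z=0, W=0, U=3, X=4) weight 1/600
  (Y=0, Z=0, W=0, U=3, X=5) weight 1/600
  (Y=0, Z=0, W=0, U=5, X=2) weight 1/600
  (Y=0, Z=0, W=0, U=5, X=3) weight 1/600
  (Y=0, Z=0, W=0, U=5, X=4) weight 1/600
  (Y=0, Z=0, W=0, U=5, X=5) weight 1/600
  (Y=1, Z=0, W=0, U=2, X=2) weight 1/300
  (Y=2, Z=0, W=0, U=3, X=2) weight 1/150
  … 38 more
Group by Y:
  weight(Y=0) = 13/225
  weight(Y=1) = 26/225
  weight(Y=2) = 22/225
Total weight = 13/225 + 26/225 + 22/225 = 61/225
P(Y=0 | obs) = 13/225 / 61/225 = 13/61
P(Y=1 | obs) = 26/225 / 61/225 = 26/61
P(Y=2 | obs) = 22/225 / 61/225 = 22/61

P(Y = 1 | obs) = 26/61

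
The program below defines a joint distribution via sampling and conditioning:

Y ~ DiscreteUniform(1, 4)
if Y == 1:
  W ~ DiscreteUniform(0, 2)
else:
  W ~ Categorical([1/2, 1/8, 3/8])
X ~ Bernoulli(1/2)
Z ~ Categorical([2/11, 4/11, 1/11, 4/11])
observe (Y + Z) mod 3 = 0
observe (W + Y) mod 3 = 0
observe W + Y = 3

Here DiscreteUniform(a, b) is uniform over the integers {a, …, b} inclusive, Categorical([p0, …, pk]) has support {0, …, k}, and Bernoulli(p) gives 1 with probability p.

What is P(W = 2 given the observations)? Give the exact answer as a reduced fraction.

P(W = 2 | obs) = 2/23

Enumerate traces; 8 have nonzero weight after conditioning:
  (Y=1, W=2, X=0, Z=2) weight 1/264
  (Y=1, W=2, X=1, Z=2) weight 1/264
  (Y=2, W=1, X=0, Z=1) weight 1/176
  (Y=2, W=1, X=1, Z=1) weight 1/176
  (Y=3, W=0, X=0, Z=0) weight 1/88
  (Y=3, W=0, X=0, Z=3) weight 1/44
  (Y=3, W=0, X=1, Z=0) weight 1/88
  (Y=3, W=0, X=1, Z=3) weight 1/44
Group by W:
  weight(W=0) = 3/44
  weight(W=1) = 1/88
  weight(W=2) = 1/132
Total weight = 3/44 + 1/88 + 1/132 = 23/264
P(W=0 | obs) = 3/44 / 23/264 = 18/23
P(W=1 | obs) = 1/88 / 23/264 = 3/23
P(W=2 | obs) = 1/132 / 23/264 = 2/23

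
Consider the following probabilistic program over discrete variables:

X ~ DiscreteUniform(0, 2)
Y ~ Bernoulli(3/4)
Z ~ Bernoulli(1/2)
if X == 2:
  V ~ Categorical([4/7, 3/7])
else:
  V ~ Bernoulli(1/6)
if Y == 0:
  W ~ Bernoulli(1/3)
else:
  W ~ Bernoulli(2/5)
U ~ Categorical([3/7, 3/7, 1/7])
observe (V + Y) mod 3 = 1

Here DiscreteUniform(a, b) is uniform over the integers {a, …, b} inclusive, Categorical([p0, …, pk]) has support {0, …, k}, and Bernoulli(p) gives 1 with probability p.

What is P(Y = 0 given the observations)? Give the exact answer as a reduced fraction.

P(Y = 0 | obs) = 16/157

Enumerate traces; 72 have nonzero weight after conditioning:
  (X=0, Y=0, Z=0, V=1, W=0, U=0) weight 1/504
  (X=0, Y=0, Z=0, V=1, W=0, U=1) weight 1/504
  (X=0, Y=0, Z=0, V=1, W=0, U=2) weight 1/1512
  (X=0, Y=0, Z=0, V=1, W=1, U=0) weight 1/1008
  (X=0, Y=0, Z=0, V=1, W=1, U=1) weight 1/1008
  (X=0, Y=0, Z=0, V=1, W=1, U=2) weight 1/3024
  (X=0, Y=0, Z=1, V=1, W=0, U=0) weight 1/504
  (X=0, Y=0, Z=1, V=1, W=0, U=1) weight 1/504
  (X=0, Y=1, Z=0, V=0, W=0, U=0) weight 3/112
  … 63 more
Group by Y:
  weight(Y=0) = 4/63
  weight(Y=1) = 47/84
Total weight = 4/63 + 47/84 = 157/252
P(Y=0 | obs) = 4/63 / 157/252 = 16/157
P(Y=1 | obs) = 47/84 / 157/252 = 141/157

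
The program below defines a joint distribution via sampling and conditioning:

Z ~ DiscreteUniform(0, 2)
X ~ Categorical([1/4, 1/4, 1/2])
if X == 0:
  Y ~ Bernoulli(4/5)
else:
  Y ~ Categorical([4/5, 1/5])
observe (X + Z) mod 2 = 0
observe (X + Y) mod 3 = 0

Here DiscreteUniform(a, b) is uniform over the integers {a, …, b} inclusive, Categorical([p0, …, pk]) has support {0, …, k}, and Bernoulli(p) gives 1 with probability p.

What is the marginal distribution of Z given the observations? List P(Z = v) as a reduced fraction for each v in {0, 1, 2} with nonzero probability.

P(Z=0) = 1/2, P(Z=2) = 1/2

Enumerate traces; 4 have nonzero weight after conditioning:
  (Z=0, X=0, Y=0) weight 1/60
  (Z=0, X=2, Y=1) weight 1/30
  (Z=2, X=0, Y=0) weight 1/60
  (Z=2, X=2, Y=1) weight 1/30
Group by Z:
  weight(Z=0) = 1/20
  weight(Z=2) = 1/20
Total weight = 1/20 + 1/20 = 1/10
P(Z=0 | obs) = 1/20 / 1/10 = 1/2
P(Z=2 | obs) = 1/20 / 1/10 = 1/2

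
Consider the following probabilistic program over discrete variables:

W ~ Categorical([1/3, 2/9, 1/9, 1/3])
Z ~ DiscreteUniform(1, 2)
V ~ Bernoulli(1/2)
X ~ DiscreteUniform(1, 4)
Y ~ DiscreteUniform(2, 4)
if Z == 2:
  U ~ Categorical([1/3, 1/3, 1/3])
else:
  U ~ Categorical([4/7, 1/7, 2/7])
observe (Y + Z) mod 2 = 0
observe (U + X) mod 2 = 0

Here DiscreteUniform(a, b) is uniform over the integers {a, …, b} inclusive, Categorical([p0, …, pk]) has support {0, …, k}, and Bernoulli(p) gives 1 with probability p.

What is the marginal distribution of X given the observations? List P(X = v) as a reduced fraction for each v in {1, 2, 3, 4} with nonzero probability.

Enumerate traces; 144 have nonzero weight after conditioning:
  (W=0, Z=1, V=0, X=1, Y=3, U=1) weight 1/1008
  (W=0, Z=1, V=0, X=2, Y=3, U=0) weight 1/252
  (W=0, Z=1, V=0, X=2, Y=3, U=2) weight 1/504
  (W=0, Z=1, V=0, X=3, Y=3, U=1) weight 1/1008
  (W=0, Z=1, V=0, X=4, Y=3, U=0) weight 1/252
  (W=0, Z=1, V=0, X=4, Y=3, U=2) weight 1/504
  (W=0, Z=1, V=1, X=1, Y=3, U=1) weight 1/1008
  (W=0, Z=1, V=1, X=2, Y=3, U=0) weight 1/252
  … 136 more
Group by X:
  weight(X=1) = 17/504
  weight(X=2) = 23/252
  weight(X=3) = 17/504
  weight(X=4) = 23/252
Total weight = 17/504 + 23/252 + 17/504 + 23/252 = 1/4
P(X=1 | obs) = 17/504 / 1/4 = 17/126
P(X=2 | obs) = 23/252 / 1/4 = 23/63
P(X=3 | obs) = 17/504 / 1/4 = 17/126
P(X=4 | obs) = 23/252 / 1/4 = 23/63

P(X=1) = 17/126, P(X=2) = 23/63, P(X=3) = 17/126, P(X=4) = 23/63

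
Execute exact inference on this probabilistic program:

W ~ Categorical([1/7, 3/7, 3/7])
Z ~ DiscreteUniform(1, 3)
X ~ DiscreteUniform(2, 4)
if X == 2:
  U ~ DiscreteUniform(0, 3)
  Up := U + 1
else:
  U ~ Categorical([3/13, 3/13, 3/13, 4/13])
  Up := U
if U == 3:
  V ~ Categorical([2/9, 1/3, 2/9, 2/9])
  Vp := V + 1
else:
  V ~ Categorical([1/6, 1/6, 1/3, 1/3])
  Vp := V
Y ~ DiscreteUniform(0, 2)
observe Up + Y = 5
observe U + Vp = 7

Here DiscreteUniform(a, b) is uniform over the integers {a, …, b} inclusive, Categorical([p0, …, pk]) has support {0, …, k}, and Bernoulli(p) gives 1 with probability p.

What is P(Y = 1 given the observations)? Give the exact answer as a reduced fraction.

Enumerate traces; 27 have nonzero weight after conditioning:
  (W=0, Z=1, X=2, U=3, V=3, Y=1) weight 1/3402
  (W=0, Z=1, X=3, U=3, V=3, Y=2) weight 8/22113
  (W=0, Z=1, X=4, U=3, V=3, Y=2) weight 8/22113
  (W=0, Z=2, X=2, U=3, V=3, Y=1) weight 1/3402
  (W=0, Z=2, X=3, U=3, V=3, Y=2) weight 8/22113
  (W=0, Z=2, X=4, U=3, V=3, Y=2) weight 8/22113
  (W=0, Z=3, X=2, U=3, V=3, Y=1) weight 1/3402
  (W=0, Z=3, X=3, U=3, V=3, Y=2) weight 8/22113
  … 19 more
Group by Y:
  weight(Y=1) = 1/162
  weight(Y=2) = 16/1053
Total weight = 1/162 + 16/1053 = 5/234
P(Y=1 | obs) = 1/162 / 5/234 = 13/45
P(Y=2 | obs) = 16/1053 / 5/234 = 32/45

P(Y = 1 | obs) = 13/45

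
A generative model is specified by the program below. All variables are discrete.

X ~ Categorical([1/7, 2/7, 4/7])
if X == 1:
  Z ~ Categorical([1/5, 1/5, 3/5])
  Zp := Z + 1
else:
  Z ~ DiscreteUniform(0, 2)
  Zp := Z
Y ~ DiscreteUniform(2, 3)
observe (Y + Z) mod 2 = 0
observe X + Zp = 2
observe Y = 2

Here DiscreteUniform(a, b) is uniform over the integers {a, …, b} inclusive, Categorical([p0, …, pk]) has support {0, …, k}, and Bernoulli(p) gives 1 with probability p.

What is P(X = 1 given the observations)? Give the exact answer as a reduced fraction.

Enumerate traces; 3 have nonzero weight after conditioning:
  (X=0, Z=2, Y=2) weight 1/42
  (X=1, Z=0, Y=2) weight 1/35
  (X=2, Z=0, Y=2) weight 2/21
Group by X:
  weight(X=0) = 1/42
  weight(X=1) = 1/35
  weight(X=2) = 2/21
Total weight = 1/42 + 1/35 + 2/21 = 31/210
P(X=0 | obs) = 1/42 / 31/210 = 5/31
P(X=1 | obs) = 1/35 / 31/210 = 6/31
P(X=2 | obs) = 2/21 / 31/210 = 20/31

P(X = 1 | obs) = 6/31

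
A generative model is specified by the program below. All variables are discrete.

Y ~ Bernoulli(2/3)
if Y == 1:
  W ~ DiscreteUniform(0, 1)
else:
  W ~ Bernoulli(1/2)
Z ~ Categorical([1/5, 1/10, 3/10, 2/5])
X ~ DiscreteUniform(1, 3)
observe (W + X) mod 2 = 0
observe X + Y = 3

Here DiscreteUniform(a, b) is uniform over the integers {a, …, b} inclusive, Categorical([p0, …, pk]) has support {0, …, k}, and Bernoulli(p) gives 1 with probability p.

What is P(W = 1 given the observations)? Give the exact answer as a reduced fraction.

Enumerate traces; 8 have nonzero weight after conditioning:
  (Y=0, W=1, Z=0, X=3) weight 1/90
  (Y=0, W=1, Z=1, X=3) weight 1/180
  (Y=0, W=1, Z=2, X=3) weight 1/60
  (Y=0, W=1, Z=3, X=3) weight 1/45
  (Y=1, W=0, Z=0, X=2) weight 1/45
  (Y=1, W=0, Z=1, X=2) weight 1/90
  (Y=1, W=0, Z=2, X=2) weight 1/30
  (Y=1, W=0, Z=3, X=2) weight 2/45
Group by W:
  weight(W=0) = 1/9
  weight(W=1) = 1/18
Total weight = 1/9 + 1/18 = 1/6
P(W=0 | obs) = 1/9 / 1/6 = 2/3
P(W=1 | obs) = 1/18 / 1/6 = 1/3

P(W = 1 | obs) = 1/3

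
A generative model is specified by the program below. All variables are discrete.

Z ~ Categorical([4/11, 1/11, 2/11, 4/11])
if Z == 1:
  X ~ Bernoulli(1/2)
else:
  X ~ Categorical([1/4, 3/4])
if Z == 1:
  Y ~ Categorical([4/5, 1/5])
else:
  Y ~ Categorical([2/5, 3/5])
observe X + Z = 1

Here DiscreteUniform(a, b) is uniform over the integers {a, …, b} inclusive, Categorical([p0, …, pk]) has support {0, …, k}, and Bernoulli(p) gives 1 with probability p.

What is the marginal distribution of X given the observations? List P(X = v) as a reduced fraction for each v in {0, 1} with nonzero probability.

Enumerate traces; 4 have nonzero weight after conditioning:
  (Z=0, X=1, Y=0) weight 6/55
  (Z=0, X=1, Y=1) weight 9/55
  (Z=1, X=0, Y=0) weight 2/55
  (Z=1, X=0, Y=1) weight 1/110
Group by X:
  weight(X=0) = 1/22
  weight(X=1) = 3/11
Total weight = 1/22 + 3/11 = 7/22
P(X=0 | obs) = 1/22 / 7/22 = 1/7
P(X=1 | obs) = 3/11 / 7/22 = 6/7

P(X=0) = 1/7, P(X=1) = 6/7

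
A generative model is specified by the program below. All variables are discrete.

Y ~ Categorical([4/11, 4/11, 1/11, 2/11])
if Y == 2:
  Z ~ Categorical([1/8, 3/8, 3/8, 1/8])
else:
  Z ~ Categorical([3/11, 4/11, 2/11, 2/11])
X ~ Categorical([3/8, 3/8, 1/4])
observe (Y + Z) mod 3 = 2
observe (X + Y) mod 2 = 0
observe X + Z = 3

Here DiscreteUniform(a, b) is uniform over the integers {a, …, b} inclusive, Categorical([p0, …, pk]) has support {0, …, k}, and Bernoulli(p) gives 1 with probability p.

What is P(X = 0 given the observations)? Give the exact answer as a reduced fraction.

P(X = 0 | obs) = 11/43

Enumerate traces; 2 have nonzero weight after conditioning:
  (Y=2, Z=3, X=0) weight 3/704
  (Y=3, Z=2, X=1) weight 3/242
Group by X:
  weight(X=0) = 3/704
  weight(X=1) = 3/242
Total weight = 3/704 + 3/242 = 129/7744
P(X=0 | obs) = 3/704 / 129/7744 = 11/43
P(X=1 | obs) = 3/242 / 129/7744 = 32/43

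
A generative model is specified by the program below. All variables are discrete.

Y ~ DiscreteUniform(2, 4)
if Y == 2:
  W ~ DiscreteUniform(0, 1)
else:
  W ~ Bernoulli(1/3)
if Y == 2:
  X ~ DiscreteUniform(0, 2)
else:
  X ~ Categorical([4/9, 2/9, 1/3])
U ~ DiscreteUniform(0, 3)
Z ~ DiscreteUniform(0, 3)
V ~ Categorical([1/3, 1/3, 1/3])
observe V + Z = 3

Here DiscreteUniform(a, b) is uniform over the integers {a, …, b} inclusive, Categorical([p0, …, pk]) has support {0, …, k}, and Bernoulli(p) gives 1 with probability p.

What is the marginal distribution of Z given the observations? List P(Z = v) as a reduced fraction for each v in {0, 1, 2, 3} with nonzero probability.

P(Z=1) = 1/3, P(Z=2) = 1/3, P(Z=3) = 1/3

Enumerate traces; 216 have nonzero weight after conditioning:
  (Y=2, W=0, X=0, U=0, Z=1, V=2) weight 1/864
  (Y=2, W=0, X=0, U=0, Z=2, V=1) weight 1/864
  (Y=2, W=0, X=0, U=0, Z=3, V=0) weight 1/864
  (Y=2, W=0, X=0, U=1, Z=1, V=2) weight 1/864
  (Y=2, W=0, X=0, U=1, Z=2, V=1) weight 1/864
  (Y=2, W=0, X=0, U=1, Z=3, V=0) weight 1/864
  (Y=2, W=0, X=0, U=2, Z=1, V=2) weight 1/864
  (Y=2, W=0, X=0, U=2, Z=2, V=1) weight 1/864
  … 208 more
Group by Z:
  weight(Z=1) = 1/12
  weight(Z=2) = 1/12
  weight(Z=3) = 1/12
Total weight = 1/12 + 1/12 + 1/12 = 1/4
P(Z=1 | obs) = 1/12 / 1/4 = 1/3
P(Z=2 | obs) = 1/12 / 1/4 = 1/3
P(Z=3 | obs) = 1/12 / 1/4 = 1/3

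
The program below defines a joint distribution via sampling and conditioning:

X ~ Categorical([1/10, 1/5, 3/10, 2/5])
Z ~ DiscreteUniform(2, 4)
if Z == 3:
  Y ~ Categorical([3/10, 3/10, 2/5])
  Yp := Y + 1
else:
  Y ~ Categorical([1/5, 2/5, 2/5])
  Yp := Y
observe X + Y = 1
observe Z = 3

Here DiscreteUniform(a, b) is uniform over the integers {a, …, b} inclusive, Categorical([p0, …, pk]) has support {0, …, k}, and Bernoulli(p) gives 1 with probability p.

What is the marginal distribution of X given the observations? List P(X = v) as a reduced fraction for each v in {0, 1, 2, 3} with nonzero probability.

Enumerate traces; 2 have nonzero weight after conditioning:
  (X=0, Z=3, Y=1) weight 1/100
  (X=1, Z=3, Y=0) weight 1/50
Group by X:
  weight(X=0) = 1/100
  weight(X=1) = 1/50
Total weight = 1/100 + 1/50 = 3/100
P(X=0 | obs) = 1/100 / 3/100 = 1/3
P(X=1 | obs) = 1/50 / 3/100 = 2/3

P(X=0) = 1/3, P(X=1) = 2/3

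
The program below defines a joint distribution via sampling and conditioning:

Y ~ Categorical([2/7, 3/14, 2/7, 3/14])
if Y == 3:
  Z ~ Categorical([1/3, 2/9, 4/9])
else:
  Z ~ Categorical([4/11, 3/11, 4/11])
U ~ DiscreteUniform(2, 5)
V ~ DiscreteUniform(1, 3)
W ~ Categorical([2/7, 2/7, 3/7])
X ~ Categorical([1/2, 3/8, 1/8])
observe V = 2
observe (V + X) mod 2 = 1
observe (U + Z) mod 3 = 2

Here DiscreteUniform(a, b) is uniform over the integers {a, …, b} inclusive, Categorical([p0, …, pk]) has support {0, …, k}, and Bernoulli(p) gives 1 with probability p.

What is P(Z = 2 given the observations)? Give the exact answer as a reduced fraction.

P(Z = 2 | obs) = 16/57

Enumerate traces; 48 have nonzero weight after conditioning:
  (Y=0, Z=0, U=2, V=2, W=0, X=1) weight 1/1078
  (Y=0, Z=0, U=2, V=2, W=1, X=1) weight 1/1078
  (Y=0, Z=0, U=2, V=2, W=2, X=1) weight 3/2156
  (Y=0, Z=0, U=5, V=2, W=0, X=1) weight 1/1078
  (Y=0, Z=0, U=5, V=2, W=1, X=1) weight 1/1078
  (Y=0, Z=0, U=5, V=2, W=2, X=1) weight 3/2156
  (Y=0, Z=1, U=4, V=2, W=0, X=1) weight 3/4312
  (Y=0, Z=1, U=4, V=2, W=1, X=1) weight 3/4312
  (Y=0, Z=2, U=3, V=2, W=0, X=1) weight 1/1078
  … 39 more
Group by Z:
  weight(Z=0) = 5/224
  weight(Z=1) = 11/1344
  weight(Z=2) = 1/84
Total weight = 5/224 + 11/1344 + 1/84 = 19/448
P(Z=0 | obs) = 5/224 / 19/448 = 10/19
P(Z=1 | obs) = 11/1344 / 19/448 = 11/57
P(Z=2 | obs) = 1/84 / 19/448 = 16/57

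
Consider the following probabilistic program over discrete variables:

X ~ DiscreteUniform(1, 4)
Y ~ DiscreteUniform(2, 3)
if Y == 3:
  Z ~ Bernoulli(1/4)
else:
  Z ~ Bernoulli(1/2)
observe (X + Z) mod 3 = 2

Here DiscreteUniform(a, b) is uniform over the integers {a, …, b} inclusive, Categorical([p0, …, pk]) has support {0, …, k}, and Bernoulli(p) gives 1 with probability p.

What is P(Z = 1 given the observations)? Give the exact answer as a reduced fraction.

P(Z = 1 | obs) = 6/11

Enumerate traces; 6 have nonzero weight after conditioning:
  (X=1, Y=2, Z=1) weight 1/16
  (X=1, Y=3, Z=1) weight 1/32
  (X=2, Y=2, Z=0) weight 1/16
  (X=2, Y=3, Z=0) weight 3/32
  (X=4, Y=2, Z=1) weight 1/16
  (X=4, Y=3, Z=1) weight 1/32
Group by Z:
  weight(Z=0) = 5/32
  weight(Z=1) = 3/16
Total weight = 5/32 + 3/16 = 11/32
P(Z=0 | obs) = 5/32 / 11/32 = 5/11
P(Z=1 | obs) = 3/16 / 11/32 = 6/11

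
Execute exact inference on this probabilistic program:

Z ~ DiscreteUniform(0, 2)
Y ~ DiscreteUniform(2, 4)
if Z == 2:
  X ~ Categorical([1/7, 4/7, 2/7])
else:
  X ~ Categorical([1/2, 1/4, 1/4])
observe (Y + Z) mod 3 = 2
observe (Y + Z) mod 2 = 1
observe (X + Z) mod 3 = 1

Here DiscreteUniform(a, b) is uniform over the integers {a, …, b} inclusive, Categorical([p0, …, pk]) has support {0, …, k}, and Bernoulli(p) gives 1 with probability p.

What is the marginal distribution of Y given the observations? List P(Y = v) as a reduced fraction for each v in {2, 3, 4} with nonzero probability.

P(Y=3) = 4/11, P(Y=4) = 7/11

Enumerate traces; 2 have nonzero weight after conditioning:
  (Z=1, Y=4, X=0) weight 1/18
  (Z=2, Y=3, X=2) weight 2/63
Group by Y:
  weight(Y=3) = 2/63
  weight(Y=4) = 1/18
Total weight = 2/63 + 1/18 = 11/126
P(Y=3 | obs) = 2/63 / 11/126 = 4/11
P(Y=4 | obs) = 1/18 / 11/126 = 7/11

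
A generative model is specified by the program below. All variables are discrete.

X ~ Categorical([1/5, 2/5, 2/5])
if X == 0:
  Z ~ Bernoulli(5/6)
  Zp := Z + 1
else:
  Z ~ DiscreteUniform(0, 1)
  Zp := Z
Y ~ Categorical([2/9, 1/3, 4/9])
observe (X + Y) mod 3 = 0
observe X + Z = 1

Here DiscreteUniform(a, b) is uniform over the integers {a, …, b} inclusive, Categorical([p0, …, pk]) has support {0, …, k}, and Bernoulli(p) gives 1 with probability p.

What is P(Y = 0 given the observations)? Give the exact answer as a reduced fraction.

P(Y = 0 | obs) = 5/17

Enumerate traces; 2 have nonzero weight after conditioning:
  (X=0, Z=1, Y=0) weight 1/27
  (X=1, Z=0, Y=2) weight 4/45
Group by Y:
  weight(Y=0) = 1/27
  weight(Y=2) = 4/45
Total weight = 1/27 + 4/45 = 17/135
P(Y=0 | obs) = 1/27 / 17/135 = 5/17
P(Y=2 | obs) = 4/45 / 17/135 = 12/17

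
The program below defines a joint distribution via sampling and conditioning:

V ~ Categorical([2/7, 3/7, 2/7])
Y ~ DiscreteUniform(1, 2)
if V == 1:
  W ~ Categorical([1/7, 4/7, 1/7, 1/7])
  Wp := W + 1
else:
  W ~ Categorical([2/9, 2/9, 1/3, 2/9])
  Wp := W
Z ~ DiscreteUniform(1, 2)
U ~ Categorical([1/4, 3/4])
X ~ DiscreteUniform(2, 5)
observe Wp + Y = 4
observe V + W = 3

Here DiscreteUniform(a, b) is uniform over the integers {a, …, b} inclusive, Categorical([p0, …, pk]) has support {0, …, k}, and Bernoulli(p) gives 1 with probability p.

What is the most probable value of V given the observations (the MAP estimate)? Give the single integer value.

Enumerate traces; 32 have nonzero weight after conditioning:
  (V=0, Y=1, W=3, Z=1, U=0, X=2) weight 1/1008
  (V=0, Y=1, W=3, Z=1, U=0, X=3) weight 1/1008
  (V=0, Y=1, W=3, Z=1, U=0, X=4) weight 1/1008
  (V=0, Y=1, W=3, Z=1, U=0, X=5) weight 1/1008
  (V=0, Y=1, W=3, Z=1, U=1, X=2) weight 1/336
  (V=0, Y=1, W=3, Z=1, U=1, X=3) weight 1/336
  (V=0, Y=1, W=3, Z=1, U=1, X=4) weight 1/336
  (V=0, Y=1, W=3, Z=1, U=1, X=5) weight 1/336
  (V=1, Y=1, W=2, Z=1, U=0, X=2) weight 3/3136
  … 23 more
Group by V:
  weight(V=0) = 2/63
  weight(V=1) = 3/98
Total weight = 2/63 + 3/98 = 55/882
P(V=0 | obs) = 2/63 / 55/882 = 28/55
P(V=1 | obs) = 3/98 / 55/882 = 27/55
argmax = 0

argmax_v P(V = v | obs) = 0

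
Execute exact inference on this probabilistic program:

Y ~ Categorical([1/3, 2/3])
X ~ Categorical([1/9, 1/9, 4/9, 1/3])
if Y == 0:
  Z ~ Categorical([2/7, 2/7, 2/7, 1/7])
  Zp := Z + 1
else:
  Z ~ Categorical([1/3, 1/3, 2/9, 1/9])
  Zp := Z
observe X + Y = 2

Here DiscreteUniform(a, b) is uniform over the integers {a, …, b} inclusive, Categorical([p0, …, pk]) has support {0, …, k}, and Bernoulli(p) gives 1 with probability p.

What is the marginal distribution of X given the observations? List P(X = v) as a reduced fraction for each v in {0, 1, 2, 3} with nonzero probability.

P(X=1) = 1/3, P(X=2) = 2/3

Enumerate traces; 8 have nonzero weight after conditioning:
  (Y=0, X=2, Z=0) weight 8/189
  (Y=0, X=2, Z=1) weight 8/189
  (Y=0, X=2, Z=2) weight 8/189
  (Y=0, X=2, Z=3) weight 4/189
  (Y=1, X=1, Z=0) weight 2/81
  (Y=1, X=1, Z=1) weight 2/81
  (Y=1, X=1, Z=2) weight 4/243
  (Y=1, X=1, Z=3) weight 2/243
Group by X:
  weight(X=1) = 2/27
  weight(X=2) = 4/27
Total weight = 2/27 + 4/27 = 2/9
P(X=1 | obs) = 2/27 / 2/9 = 1/3
P(X=2 | obs) = 4/27 / 2/9 = 2/3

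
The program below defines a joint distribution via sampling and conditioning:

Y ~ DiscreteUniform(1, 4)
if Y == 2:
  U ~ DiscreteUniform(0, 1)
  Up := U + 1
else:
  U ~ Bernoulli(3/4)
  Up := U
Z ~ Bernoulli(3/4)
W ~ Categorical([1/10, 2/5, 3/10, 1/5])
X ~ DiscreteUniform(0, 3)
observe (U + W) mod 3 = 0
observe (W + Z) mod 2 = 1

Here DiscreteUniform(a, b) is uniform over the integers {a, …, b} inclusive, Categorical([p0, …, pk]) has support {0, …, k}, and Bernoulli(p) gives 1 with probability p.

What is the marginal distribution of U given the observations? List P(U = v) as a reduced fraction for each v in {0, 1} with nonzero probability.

P(U=0) = 25/124, P(U=1) = 99/124

Enumerate traces; 48 have nonzero weight after conditioning:
  (Y=1, U=0, Z=0, W=3, X=0) weight 1/1280
  (Y=1, U=0, Z=0, W=3, X=1) weight 1/1280
  (Y=1, U=0, Z=0, W=3, X=2) weight 1/1280
  (Y=1, U=0, Z=0, W=3, X=3) weight 1/1280
  (Y=1, U=0, Z=1, W=0, X=0) weight 3/2560
  (Y=1, U=0, Z=1, W=0, X=1) weight 3/2560
  (Y=1, U=0, Z=1, W=0, X=2) weight 3/2560
  (Y=1, U=0, Z=1, W=0, X=3) weight 3/2560
  (Y=1, U=1, Z=1, W=2, X=0) weight 27/2560
  … 39 more
Group by U:
  weight(U=0) = 5/128
  weight(U=1) = 99/640
Total weight = 5/128 + 99/640 = 31/160
P(U=0 | obs) = 5/128 / 31/160 = 25/124
P(U=1 | obs) = 99/640 / 31/160 = 99/124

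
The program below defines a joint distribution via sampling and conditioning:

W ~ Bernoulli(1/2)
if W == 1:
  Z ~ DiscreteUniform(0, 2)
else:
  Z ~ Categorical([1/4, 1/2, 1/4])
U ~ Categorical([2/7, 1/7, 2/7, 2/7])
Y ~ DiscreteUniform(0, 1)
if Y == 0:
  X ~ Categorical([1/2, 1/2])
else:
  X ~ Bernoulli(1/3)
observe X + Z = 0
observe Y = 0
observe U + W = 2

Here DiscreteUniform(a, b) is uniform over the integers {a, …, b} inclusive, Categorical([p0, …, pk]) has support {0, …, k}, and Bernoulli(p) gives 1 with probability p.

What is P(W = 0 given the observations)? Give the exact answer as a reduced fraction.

P(W = 0 | obs) = 3/5

Enumerate traces; 2 have nonzero weight after conditioning:
  (W=0, Z=0, U=2, Y=0, X=0) weight 1/112
  (W=1, Z=0, U=1, Y=0, X=0) weight 1/168
Group by W:
  weight(W=0) = 1/112
  weight(W=1) = 1/168
Total weight = 1/112 + 1/168 = 5/336
P(W=0 | obs) = 1/112 / 5/336 = 3/5
P(W=1 | obs) = 1/168 / 5/336 = 2/5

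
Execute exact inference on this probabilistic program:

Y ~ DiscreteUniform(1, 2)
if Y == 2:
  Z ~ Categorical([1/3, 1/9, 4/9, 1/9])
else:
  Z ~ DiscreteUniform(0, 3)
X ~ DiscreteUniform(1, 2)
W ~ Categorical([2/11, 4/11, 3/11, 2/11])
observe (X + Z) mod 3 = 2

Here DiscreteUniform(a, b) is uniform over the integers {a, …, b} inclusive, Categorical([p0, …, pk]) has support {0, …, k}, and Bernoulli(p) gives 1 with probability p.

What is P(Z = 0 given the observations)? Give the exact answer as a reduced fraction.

Enumerate traces; 24 have nonzero weight after conditioning:
  (Y=1, Z=0, X=2, W=0) weight 1/88
  (Y=1, Z=0, X=2, W=1) weight 1/44
  (Y=1, Z=0, X=2, W=2) weight 3/176
  (Y=1, Z=0, X=2, W=3) weight 1/88
  (Y=1, Z=1, X=1, W=0) weight 1/88
  (Y=1, Z=1, X=1, W=1) weight 1/44
  (Y=1, Z=1, X=1, W=2) weight 3/176
  (Y=1, Z=1, X=1, W=3) weight 1/88
  (Y=1, Z=3, X=2, W=0) weight 1/88
  … 15 more
Group by Z:
  weight(Z=0) = 7/48
  weight(Z=1) = 13/144
  weight(Z=3) = 13/144
Total weight = 7/48 + 13/144 + 13/144 = 47/144
P(Z=0 | obs) = 7/48 / 47/144 = 21/47
P(Z=1 | obs) = 13/144 / 47/144 = 13/47
P(Z=3 | obs) = 13/144 / 47/144 = 13/47

P(Z = 0 | obs) = 21/47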